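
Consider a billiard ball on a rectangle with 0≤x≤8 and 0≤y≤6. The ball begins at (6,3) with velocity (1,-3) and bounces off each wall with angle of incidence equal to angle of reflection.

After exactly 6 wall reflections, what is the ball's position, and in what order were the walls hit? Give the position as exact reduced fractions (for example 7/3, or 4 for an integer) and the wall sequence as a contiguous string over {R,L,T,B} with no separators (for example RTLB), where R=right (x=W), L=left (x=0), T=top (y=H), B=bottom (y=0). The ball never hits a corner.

1. t=1 → B at (7,0); v=(1,3)
2. t=1 → R at (8,3); v=(-1,3)
3. t=1 → T at (7,6); v=(-1,-3)
4. t=2 → B at (5,0); v=(-1,3)
5. t=2 → T at (3,6); v=(-1,-3)
6. t=2 → B at (1,0); v=(-1,3)

Final position: (1,0)
Wall sequence: BRTBTB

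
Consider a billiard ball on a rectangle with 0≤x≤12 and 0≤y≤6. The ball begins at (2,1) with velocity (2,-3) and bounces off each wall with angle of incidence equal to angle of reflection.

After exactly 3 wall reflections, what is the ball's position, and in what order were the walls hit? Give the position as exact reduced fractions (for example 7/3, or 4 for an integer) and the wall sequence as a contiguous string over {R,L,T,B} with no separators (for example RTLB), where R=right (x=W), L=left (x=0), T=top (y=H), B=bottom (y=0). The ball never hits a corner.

Final position: (32/3,0)
Wall sequence: BTB

1. t=1/3 → B at (8/3,0); v=(2,3)
2. t=2 → T at (20/3,6); v=(2,-3)
3. t=2 → B at (32/3,0); v=(2,3)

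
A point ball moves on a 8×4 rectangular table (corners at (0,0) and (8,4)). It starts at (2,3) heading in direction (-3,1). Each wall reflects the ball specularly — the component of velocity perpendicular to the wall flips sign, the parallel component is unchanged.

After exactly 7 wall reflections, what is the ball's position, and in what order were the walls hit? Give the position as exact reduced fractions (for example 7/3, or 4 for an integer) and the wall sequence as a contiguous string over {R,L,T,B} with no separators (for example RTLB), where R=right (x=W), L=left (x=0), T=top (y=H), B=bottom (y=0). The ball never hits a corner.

1. t=2/3 → L at (0,11/3); v=(3,1)
2. t=1/3 → T at (1,4); v=(3,-1)
3. t=7/3 → R at (8,5/3); v=(-3,-1)
4. t=5/3 → B at (3,0); v=(-3,1)
5. t=1 → L at (0,1); v=(3,1)
6. t=8/3 → R at (8,11/3); v=(-3,1)
7. t=1/3 → T at (7,4); v=(-3,-1)

Final position: (7,4)
Wall sequence: LTRBLRT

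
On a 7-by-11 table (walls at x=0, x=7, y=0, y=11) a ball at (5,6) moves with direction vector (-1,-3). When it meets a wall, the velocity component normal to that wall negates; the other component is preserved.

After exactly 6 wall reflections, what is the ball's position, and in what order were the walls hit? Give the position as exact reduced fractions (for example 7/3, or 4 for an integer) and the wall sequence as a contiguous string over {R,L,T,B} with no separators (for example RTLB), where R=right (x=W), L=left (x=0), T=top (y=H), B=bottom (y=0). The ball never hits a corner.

Final position: (6,11)
Wall sequence: BLTBRT

1. t=2 → B at (3,0); v=(-1,3)
2. t=3 → L at (0,9); v=(1,3)
3. t=2/3 → T at (2/3,11); v=(1,-3)
4. t=11/3 → B at (13/3,0); v=(1,3)
5. t=8/3 → R at (7,8); v=(-1,3)
6. t=1 → T at (6,11); v=(-1,-3)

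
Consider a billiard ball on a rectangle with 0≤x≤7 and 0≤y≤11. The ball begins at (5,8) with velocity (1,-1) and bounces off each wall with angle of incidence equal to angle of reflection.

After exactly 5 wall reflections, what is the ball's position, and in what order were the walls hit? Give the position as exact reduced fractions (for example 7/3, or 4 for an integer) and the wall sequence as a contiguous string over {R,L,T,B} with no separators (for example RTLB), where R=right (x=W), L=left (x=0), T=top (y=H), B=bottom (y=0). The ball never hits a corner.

Final position: (4,11)
Wall sequence: RBLRT

1. t=2 → R at (7,6); v=(-1,-1)
2. t=6 → B at (1,0); v=(-1,1)
3. t=1 → L at (0,1); v=(1,1)
4. t=7 → R at (7,8); v=(-1,1)
5. t=3 → T at (4,11); v=(-1,-1)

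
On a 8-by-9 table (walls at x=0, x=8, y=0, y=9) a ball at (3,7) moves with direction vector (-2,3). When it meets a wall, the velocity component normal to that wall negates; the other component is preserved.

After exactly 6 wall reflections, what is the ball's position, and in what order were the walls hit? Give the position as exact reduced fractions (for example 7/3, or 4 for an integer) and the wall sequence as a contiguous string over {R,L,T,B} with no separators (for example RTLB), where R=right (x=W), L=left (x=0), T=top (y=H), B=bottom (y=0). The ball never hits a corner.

Final position: (0,1/2)
Wall sequence: TLBRTL

1. t=2/3 → T at (5/3,9); v=(-2,-3)
2. t=5/6 → L at (0,13/2); v=(2,-3)
3. t=13/6 → B at (13/3,0); v=(2,3)
4. t=11/6 → R at (8,11/2); v=(-2,3)
5. t=7/6 → T at (17/3,9); v=(-2,-3)
6. t=17/6 → L at (0,1/2); v=(2,-3)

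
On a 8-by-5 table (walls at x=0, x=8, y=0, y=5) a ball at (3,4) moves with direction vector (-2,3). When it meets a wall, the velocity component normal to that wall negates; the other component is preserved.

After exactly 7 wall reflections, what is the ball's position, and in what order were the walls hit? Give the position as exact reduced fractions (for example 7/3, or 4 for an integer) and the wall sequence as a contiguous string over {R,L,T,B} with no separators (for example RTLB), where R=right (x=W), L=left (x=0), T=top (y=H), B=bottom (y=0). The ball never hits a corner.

1. t=1/3 → T at (7/3,5); v=(-2,-3)
2. t=7/6 → L at (0,3/2); v=(2,-3)
3. t=1/2 → B at (1,0); v=(2,3)
4. t=5/3 → T at (13/3,5); v=(2,-3)
5. t=5/3 → B at (23/3,0); v=(2,3)
6. t=1/6 → R at (8,1/2); v=(-2,3)
7. t=3/2 → T at (5,5); v=(-2,-3)

Final position: (5,5)
Wall sequence: TLBTBRT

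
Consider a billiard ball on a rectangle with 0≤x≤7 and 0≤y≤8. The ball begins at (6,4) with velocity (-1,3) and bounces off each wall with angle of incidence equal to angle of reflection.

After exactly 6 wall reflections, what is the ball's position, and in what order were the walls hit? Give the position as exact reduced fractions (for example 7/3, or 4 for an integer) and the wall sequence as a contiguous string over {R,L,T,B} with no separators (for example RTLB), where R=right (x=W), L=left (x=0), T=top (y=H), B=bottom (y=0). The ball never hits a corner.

1. t=4/3 → T at (14/3,8); v=(-1,-3)
2. t=8/3 → B at (2,0); v=(-1,3)
3. t=2 → L at (0,6); v=(1,3)
4. t=2/3 → T at (2/3,8); v=(1,-3)
5. t=8/3 → B at (10/3,0); v=(1,3)
6. t=8/3 → T at (6,8); v=(1,-3)

Final position: (6,8)
Wall sequence: TBLTBT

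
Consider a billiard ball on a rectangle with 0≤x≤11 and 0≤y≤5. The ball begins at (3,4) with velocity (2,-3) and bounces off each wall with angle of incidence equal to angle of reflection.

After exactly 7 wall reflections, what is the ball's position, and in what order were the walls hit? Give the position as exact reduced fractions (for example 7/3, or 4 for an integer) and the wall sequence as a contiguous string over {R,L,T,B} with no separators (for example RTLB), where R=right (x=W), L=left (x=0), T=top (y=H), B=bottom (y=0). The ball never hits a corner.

Final position: (0,9/2)
Wall sequence: BTRBTBL

1. t=4/3 → B at (17/3,0); v=(2,3)
2. t=5/3 → T at (9,5); v=(2,-3)
3. t=1 → R at (11,2); v=(-2,-3)
4. t=2/3 → B at (29/3,0); v=(-2,3)
5. t=5/3 → T at (19/3,5); v=(-2,-3)
6. t=5/3 → B at (3,0); v=(-2,3)
7. t=3/2 → L at (0,9/2); v=(2,3)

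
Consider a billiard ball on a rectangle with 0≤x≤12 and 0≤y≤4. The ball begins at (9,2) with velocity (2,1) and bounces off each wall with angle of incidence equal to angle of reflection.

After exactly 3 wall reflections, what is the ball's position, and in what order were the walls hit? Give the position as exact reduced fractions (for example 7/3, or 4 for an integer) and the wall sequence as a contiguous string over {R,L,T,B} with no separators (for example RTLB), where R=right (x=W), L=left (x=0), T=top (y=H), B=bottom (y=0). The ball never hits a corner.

Final position: (3,0)
Wall sequence: RTB

1. t=3/2 → R at (12,7/2); v=(-2,1)
2. t=1/2 → T at (11,4); v=(-2,-1)
3. t=4 → B at (3,0); v=(-2,1)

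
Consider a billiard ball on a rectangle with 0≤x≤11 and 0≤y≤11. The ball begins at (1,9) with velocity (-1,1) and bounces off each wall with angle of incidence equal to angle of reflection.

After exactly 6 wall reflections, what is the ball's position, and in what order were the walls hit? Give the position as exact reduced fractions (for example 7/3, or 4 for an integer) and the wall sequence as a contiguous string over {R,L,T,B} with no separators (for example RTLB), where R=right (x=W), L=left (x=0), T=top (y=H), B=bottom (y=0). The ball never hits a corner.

1. t=1 → L at (0,10); v=(1,1)
2. t=1 → T at (1,11); v=(1,-1)
3. t=10 → R at (11,1); v=(-1,-1)
4. t=1 → B at (10,0); v=(-1,1)
5. t=10 → L at (0,10); v=(1,1)
6. t=1 → T at (1,11); v=(1,-1)

Final position: (1,11)
Wall sequence: LTRBLT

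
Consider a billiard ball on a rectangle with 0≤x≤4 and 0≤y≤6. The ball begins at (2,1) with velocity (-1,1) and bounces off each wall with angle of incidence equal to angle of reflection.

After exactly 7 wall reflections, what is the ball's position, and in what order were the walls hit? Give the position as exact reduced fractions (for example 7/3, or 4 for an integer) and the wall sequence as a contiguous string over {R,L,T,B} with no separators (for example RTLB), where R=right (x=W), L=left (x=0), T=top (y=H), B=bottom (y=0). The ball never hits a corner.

1. t=2 → L at (0,3); v=(1,1)
2. t=3 → T at (3,6); v=(1,-1)
3. t=1 → R at (4,5); v=(-1,-1)
4. t=4 → L at (0,1); v=(1,-1)
5. t=1 → B at (1,0); v=(1,1)
6. t=3 → R at (4,3); v=(-1,1)
7. t=3 → T at (1,6); v=(-1,-1)

Final position: (1,6)
Wall sequence: LTRLBRT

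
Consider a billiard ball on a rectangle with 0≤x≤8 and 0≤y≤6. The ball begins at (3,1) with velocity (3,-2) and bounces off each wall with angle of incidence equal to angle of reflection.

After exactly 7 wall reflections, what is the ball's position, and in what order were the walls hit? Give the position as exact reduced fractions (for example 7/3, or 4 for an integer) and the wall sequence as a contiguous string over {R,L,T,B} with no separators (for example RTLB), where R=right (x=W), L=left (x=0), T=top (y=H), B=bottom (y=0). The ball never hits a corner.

1. t=1/2 → B at (9/2,0); v=(3,2)
2. t=7/6 → R at (8,7/3); v=(-3,2)
3. t=11/6 → T at (5/2,6); v=(-3,-2)
4. t=5/6 → L at (0,13/3); v=(3,-2)
5. t=13/6 → B at (13/2,0); v=(3,2)
6. t=1/2 → R at (8,1); v=(-3,2)
7. t=5/2 → T at (1/2,6); v=(-3,-2)

Final position: (1/2,6)
Wall sequence: BRTLBRT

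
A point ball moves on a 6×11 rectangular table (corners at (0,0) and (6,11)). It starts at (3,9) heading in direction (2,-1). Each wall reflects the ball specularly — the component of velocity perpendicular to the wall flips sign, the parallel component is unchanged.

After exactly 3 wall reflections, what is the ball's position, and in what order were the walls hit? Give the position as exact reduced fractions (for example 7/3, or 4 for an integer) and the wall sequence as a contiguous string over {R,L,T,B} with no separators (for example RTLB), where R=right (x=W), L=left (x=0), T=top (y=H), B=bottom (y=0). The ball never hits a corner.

Final position: (6,3/2)
Wall sequence: RLR

1. t=3/2 → R at (6,15/2); v=(-2,-1)
2. t=3 → L at (0,9/2); v=(2,-1)
3. t=3 → R at (6,3/2); v=(-2,-1)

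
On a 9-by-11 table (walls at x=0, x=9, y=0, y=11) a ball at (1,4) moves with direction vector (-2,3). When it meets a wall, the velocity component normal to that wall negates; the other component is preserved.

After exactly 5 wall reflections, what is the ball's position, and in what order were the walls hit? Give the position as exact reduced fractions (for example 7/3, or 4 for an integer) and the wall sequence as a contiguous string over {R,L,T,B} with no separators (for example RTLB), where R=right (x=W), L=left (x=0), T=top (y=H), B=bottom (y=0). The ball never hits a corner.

Final position: (0,21/2)
Wall sequence: LTRBL

1. t=1/2 → L at (0,11/2); v=(2,3)
2. t=11/6 → T at (11/3,11); v=(2,-3)
3. t=8/3 → R at (9,3); v=(-2,-3)
4. t=1 → B at (7,0); v=(-2,3)
5. t=7/2 → L at (0,21/2); v=(2,3)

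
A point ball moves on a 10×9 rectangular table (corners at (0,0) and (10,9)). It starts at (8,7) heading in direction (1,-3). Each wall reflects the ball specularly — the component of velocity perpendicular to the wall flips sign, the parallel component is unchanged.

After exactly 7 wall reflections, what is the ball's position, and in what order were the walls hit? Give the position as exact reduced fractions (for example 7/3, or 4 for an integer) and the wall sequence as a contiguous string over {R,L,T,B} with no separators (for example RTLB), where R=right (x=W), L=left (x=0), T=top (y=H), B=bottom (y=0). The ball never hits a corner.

Final position: (7/3,0)
Wall sequence: RBTBTLB

1. t=2 → R at (10,1); v=(-1,-3)
2. t=1/3 → B at (29/3,0); v=(-1,3)
3. t=3 → T at (20/3,9); v=(-1,-3)
4. t=3 → B at (11/3,0); v=(-1,3)
5. t=3 → T at (2/3,9); v=(-1,-3)
6. t=2/3 → L at (0,7); v=(1,-3)
7. t=7/3 → B at (7/3,0); v=(1,3)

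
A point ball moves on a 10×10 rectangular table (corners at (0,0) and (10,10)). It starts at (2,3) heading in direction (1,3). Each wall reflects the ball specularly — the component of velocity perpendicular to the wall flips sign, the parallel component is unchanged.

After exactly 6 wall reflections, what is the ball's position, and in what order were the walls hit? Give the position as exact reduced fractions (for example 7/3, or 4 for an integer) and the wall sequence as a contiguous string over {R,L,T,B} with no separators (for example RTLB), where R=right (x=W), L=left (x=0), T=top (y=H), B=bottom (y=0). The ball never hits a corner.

Final position: (7/3,10)
Wall sequence: TBRTBT

1. t=7/3 → T at (13/3,10); v=(1,-3)
2. t=10/3 → B at (23/3,0); v=(1,3)
3. t=7/3 → R at (10,7); v=(-1,3)
4. t=1 → T at (9,10); v=(-1,-3)
5. t=10/3 → B at (17/3,0); v=(-1,3)
6. t=10/3 → T at (7/3,10); v=(-1,-3)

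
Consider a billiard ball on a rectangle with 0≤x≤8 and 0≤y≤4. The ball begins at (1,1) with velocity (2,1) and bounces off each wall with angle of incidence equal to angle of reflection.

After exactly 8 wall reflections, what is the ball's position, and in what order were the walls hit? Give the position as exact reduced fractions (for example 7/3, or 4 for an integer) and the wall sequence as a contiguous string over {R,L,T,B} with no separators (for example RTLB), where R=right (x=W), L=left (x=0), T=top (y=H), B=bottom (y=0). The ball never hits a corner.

Final position: (0,1/2)
Wall sequence: TRBLTRBL

1. t=3 → T at (7,4); v=(2,-1)
2. t=1/2 → R at (8,7/2); v=(-2,-1)
3. t=7/2 → B at (1,0); v=(-2,1)
4. t=1/2 → L at (0,1/2); v=(2,1)
5. t=7/2 → T at (7,4); v=(2,-1)
6. t=1/2 → R at (8,7/2); v=(-2,-1)
7. t=7/2 → B at (1,0); v=(-2,1)
8. t=1/2 → L at (0,1/2); v=(2,1)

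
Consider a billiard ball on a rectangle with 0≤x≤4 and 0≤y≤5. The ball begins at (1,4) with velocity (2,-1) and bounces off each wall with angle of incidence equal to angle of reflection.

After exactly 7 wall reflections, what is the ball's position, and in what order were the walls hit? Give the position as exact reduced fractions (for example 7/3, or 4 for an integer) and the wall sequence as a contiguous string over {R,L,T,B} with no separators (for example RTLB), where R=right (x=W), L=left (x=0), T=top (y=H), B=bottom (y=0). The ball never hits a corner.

1. t=3/2 → R at (4,5/2); v=(-2,-1)
2. t=2 → L at (0,1/2); v=(2,-1)
3. t=1/2 → B at (1,0); v=(2,1)
4. t=3/2 → R at (4,3/2); v=(-2,1)
5. t=2 → L at (0,7/2); v=(2,1)
6. t=3/2 → T at (3,5); v=(2,-1)
7. t=1/2 → R at (4,9/2); v=(-2,-1)

Final position: (4,9/2)
Wall sequence: RLBRLTR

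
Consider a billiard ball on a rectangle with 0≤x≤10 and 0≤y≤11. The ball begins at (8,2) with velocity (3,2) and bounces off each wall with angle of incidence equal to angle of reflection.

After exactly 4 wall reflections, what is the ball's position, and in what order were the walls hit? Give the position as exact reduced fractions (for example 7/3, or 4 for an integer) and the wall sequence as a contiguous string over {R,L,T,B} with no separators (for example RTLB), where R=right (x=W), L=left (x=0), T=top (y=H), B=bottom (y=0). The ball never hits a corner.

Final position: (10,16/3)
Wall sequence: RLTR

1. t=2/3 → R at (10,10/3); v=(-3,2)
2. t=10/3 → L at (0,10); v=(3,2)
3. t=1/2 → T at (3/2,11); v=(3,-2)
4. t=17/6 → R at (10,16/3); v=(-3,-2)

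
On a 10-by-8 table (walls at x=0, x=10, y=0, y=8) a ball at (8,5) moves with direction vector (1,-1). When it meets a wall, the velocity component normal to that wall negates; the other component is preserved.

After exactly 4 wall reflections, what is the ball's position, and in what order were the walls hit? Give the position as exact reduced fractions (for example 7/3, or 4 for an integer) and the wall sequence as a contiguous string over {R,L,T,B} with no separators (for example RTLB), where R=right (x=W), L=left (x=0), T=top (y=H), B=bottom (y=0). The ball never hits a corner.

Final position: (1,8)
Wall sequence: RBLT

1. t=2 → R at (10,3); v=(-1,-1)
2. t=3 → B at (7,0); v=(-1,1)
3. t=7 → L at (0,7); v=(1,1)
4. t=1 → T at (1,8); v=(1,-1)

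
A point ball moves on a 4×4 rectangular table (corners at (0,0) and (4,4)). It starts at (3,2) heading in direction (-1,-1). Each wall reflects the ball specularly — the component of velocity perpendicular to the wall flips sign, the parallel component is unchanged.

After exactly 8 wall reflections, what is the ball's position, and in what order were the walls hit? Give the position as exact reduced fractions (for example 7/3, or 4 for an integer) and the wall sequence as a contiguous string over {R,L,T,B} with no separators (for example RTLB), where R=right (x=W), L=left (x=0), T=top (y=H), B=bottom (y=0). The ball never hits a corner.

1. t=2 → B at (1,0); v=(-1,1)
2. t=1 → L at (0,1); v=(1,1)
3. t=3 → T at (3,4); v=(1,-1)
4. t=1 → R at (4,3); v=(-1,-1)
5. t=3 → B at (1,0); v=(-1,1)
6. t=1 → L at (0,1); v=(1,1)
7. t=3 → T at (3,4); v=(1,-1)
8. t=1 → R at (4,3); v=(-1,-1)

Final position: (4,3)
Wall sequence: BLTRBLTR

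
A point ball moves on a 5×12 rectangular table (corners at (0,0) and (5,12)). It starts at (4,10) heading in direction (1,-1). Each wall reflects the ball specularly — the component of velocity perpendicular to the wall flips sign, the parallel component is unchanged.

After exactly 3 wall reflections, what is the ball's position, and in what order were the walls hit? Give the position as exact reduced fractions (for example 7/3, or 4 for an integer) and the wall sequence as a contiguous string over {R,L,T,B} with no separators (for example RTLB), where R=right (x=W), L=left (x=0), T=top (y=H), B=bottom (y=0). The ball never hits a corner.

1. t=1 → R at (5,9); v=(-1,-1)
2. t=5 → L at (0,4); v=(1,-1)
3. t=4 → B at (4,0); v=(1,1)

Final position: (4,0)
Wall sequence: RLB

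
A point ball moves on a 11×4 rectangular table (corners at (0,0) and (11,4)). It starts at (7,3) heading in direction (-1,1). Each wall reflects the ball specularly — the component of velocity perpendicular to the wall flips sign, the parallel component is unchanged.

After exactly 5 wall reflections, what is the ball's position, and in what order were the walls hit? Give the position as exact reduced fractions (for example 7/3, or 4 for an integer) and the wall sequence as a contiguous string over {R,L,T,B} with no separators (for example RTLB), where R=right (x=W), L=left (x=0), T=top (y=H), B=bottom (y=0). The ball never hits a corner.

1. t=1 → T at (6,4); v=(-1,-1)
2. t=4 → B at (2,0); v=(-1,1)
3. t=2 → L at (0,2); v=(1,1)
4. t=2 → T at (2,4); v=(1,-1)
5. t=4 → B at (6,0); v=(1,1)

Final position: (6,0)
Wall sequence: TBLTB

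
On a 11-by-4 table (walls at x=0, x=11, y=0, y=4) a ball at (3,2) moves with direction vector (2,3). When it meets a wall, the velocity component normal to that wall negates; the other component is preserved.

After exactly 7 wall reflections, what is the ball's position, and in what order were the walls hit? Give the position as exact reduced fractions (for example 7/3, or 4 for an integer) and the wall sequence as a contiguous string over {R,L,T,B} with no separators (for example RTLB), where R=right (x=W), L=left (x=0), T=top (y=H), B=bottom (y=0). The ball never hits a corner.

Final position: (13/3,0)
Wall sequence: TBTRBTB

1. t=2/3 → T at (13/3,4); v=(2,-3)
2. t=4/3 → B at (7,0); v=(2,3)
3. t=4/3 → T at (29/3,4); v=(2,-3)
4. t=2/3 → R at (11,2); v=(-2,-3)
5. t=2/3 → B at (29/3,0); v=(-2,3)
6. t=4/3 → T at (7,4); v=(-2,-3)
7. t=4/3 → B at (13/3,0); v=(-2,3)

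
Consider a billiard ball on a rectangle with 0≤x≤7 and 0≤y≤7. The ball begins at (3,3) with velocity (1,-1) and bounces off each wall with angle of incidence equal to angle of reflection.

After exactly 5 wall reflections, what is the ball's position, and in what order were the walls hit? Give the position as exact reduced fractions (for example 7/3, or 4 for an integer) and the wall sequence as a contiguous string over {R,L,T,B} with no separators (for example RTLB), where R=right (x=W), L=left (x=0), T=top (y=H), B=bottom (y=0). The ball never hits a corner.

1. t=3 → B at (6,0); v=(1,1)
2. t=1 → R at (7,1); v=(-1,1)
3. t=6 → T at (1,7); v=(-1,-1)
4. t=1 → L at (0,6); v=(1,-1)
5. t=6 → B at (6,0); v=(1,1)

Final position: (6,0)
Wall sequence: BRTLB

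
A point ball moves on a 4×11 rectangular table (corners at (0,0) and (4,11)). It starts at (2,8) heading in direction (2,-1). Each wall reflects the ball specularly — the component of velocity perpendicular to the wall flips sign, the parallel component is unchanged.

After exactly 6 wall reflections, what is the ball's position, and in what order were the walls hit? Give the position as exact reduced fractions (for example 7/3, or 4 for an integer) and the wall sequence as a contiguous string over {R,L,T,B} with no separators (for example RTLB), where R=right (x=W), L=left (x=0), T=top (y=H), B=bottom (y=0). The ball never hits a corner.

Final position: (4,1)
Wall sequence: RLRLBR

1. t=1 → R at (4,7); v=(-2,-1)
2. t=2 → L at (0,5); v=(2,-1)
3. t=2 → R at (4,3); v=(-2,-1)
4. t=2 → L at (0,1); v=(2,-1)
5. t=1 → B at (2,0); v=(2,1)
6. t=1 → R at (4,1); v=(-2,1)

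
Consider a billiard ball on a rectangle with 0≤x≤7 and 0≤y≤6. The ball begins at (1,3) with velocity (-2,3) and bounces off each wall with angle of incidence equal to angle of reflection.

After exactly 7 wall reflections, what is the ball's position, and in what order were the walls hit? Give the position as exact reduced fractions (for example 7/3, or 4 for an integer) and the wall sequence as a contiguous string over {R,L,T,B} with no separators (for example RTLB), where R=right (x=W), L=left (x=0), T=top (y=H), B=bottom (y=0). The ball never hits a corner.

Final position: (0,3/2)
Wall sequence: LTBRTBL

1. t=1/2 → L at (0,9/2); v=(2,3)
2. t=1/2 → T at (1,6); v=(2,-3)
3. t=2 → B at (5,0); v=(2,3)
4. t=1 → R at (7,3); v=(-2,3)
5. t=1 → T at (5,6); v=(-2,-3)
6. t=2 → B at (1,0); v=(-2,3)
7. t=1/2 → L at (0,3/2); v=(2,3)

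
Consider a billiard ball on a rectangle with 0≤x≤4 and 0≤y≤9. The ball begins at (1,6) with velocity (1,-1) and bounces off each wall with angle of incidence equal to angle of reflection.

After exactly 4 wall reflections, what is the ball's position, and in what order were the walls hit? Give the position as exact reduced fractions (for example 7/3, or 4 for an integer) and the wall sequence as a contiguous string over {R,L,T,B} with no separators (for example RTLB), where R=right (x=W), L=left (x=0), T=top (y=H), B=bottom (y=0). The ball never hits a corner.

Final position: (4,5)
Wall sequence: RBLR

1. t=3 → R at (4,3); v=(-1,-1)
2. t=3 → B at (1,0); v=(-1,1)
3. t=1 → L at (0,1); v=(1,1)
4. t=4 → R at (4,5); v=(-1,1)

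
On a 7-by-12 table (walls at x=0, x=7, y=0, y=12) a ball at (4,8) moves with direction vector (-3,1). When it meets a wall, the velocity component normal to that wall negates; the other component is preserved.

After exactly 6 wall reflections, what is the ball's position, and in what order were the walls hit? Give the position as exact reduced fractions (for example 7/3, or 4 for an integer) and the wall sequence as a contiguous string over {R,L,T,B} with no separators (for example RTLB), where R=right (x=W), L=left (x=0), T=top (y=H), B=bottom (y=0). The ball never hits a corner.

Final position: (0,16/3)
Wall sequence: LRTLRL

1. t=4/3 → L at (0,28/3); v=(3,1)
2. t=7/3 → R at (7,35/3); v=(-3,1)
3. t=1/3 → T at (6,12); v=(-3,-1)
4. t=2 → L at (0,10); v=(3,-1)
5. t=7/3 → R at (7,23/3); v=(-3,-1)
6. t=7/3 → L at (0,16/3); v=(3,-1)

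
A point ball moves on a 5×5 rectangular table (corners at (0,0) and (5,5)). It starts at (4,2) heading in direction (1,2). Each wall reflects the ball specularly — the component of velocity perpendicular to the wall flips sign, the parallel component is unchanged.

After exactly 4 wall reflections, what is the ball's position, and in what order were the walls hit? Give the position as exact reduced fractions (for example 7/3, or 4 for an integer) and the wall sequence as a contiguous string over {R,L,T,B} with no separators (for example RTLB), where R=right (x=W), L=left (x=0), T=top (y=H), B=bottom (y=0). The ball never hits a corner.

1. t=1 → R at (5,4); v=(-1,2)
2. t=1/2 → T at (9/2,5); v=(-1,-2)
3. t=5/2 → B at (2,0); v=(-1,2)
4. t=2 → L at (0,4); v=(1,2)

Final position: (0,4)
Wall sequence: RTBL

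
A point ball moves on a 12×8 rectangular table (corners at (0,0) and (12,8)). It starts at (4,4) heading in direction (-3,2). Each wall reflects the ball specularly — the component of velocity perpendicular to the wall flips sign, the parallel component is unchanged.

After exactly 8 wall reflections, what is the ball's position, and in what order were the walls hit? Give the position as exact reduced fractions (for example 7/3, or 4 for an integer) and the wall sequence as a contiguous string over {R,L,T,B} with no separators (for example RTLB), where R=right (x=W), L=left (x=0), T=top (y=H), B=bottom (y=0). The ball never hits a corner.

1. t=4/3 → L at (0,20/3); v=(3,2)
2. t=2/3 → T at (2,8); v=(3,-2)
3. t=10/3 → R at (12,4/3); v=(-3,-2)
4. t=2/3 → B at (10,0); v=(-3,2)
5. t=10/3 → L at (0,20/3); v=(3,2)
6. t=2/3 → T at (2,8); v=(3,-2)
7. t=10/3 → R at (12,4/3); v=(-3,-2)
8. t=2/3 → B at (10,0); v=(-3,2)

Final position: (10,0)
Wall sequence: LTRBLTRB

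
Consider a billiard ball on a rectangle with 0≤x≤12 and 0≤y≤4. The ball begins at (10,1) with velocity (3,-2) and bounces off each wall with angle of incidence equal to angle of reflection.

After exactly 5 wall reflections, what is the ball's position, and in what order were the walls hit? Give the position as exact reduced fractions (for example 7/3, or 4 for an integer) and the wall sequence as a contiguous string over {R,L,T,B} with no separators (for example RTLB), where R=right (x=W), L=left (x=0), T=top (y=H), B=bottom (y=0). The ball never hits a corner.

Final position: (0,1/3)
Wall sequence: BRTBL

1. t=1/2 → B at (23/2,0); v=(3,2)
2. t=1/6 → R at (12,1/3); v=(-3,2)
3. t=11/6 → T at (13/2,4); v=(-3,-2)
4. t=2 → B at (1/2,0); v=(-3,2)
5. t=1/6 → L at (0,1/3); v=(3,2)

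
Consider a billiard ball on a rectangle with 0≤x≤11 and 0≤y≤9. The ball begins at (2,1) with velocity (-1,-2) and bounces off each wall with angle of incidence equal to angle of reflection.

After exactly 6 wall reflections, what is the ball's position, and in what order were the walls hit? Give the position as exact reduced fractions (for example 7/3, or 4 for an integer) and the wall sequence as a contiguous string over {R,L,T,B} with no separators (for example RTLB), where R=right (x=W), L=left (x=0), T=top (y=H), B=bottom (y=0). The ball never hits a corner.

1. t=1/2 → B at (3/2,0); v=(-1,2)
2. t=3/2 → L at (0,3); v=(1,2)
3. t=3 → T at (3,9); v=(1,-2)
4. t=9/2 → B at (15/2,0); v=(1,2)
5. t=7/2 → R at (11,7); v=(-1,2)
6. t=1 → T at (10,9); v=(-1,-2)

Final position: (10,9)
Wall sequence: BLTBRT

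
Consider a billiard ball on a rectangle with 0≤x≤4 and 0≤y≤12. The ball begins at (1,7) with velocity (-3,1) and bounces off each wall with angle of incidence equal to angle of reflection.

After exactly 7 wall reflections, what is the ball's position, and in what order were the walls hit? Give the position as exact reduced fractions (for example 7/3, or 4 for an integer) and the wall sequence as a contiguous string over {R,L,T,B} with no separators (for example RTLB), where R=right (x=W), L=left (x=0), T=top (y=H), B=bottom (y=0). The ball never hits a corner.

1. t=1/3 → L at (0,22/3); v=(3,1)
2. t=4/3 → R at (4,26/3); v=(-3,1)
3. t=4/3 → L at (0,10); v=(3,1)
4. t=4/3 → R at (4,34/3); v=(-3,1)
5. t=2/3 → T at (2,12); v=(-3,-1)
6. t=2/3 → L at (0,34/3); v=(3,-1)
7. t=4/3 → R at (4,10); v=(-3,-1)

Final position: (4,10)
Wall sequence: LRLRTLR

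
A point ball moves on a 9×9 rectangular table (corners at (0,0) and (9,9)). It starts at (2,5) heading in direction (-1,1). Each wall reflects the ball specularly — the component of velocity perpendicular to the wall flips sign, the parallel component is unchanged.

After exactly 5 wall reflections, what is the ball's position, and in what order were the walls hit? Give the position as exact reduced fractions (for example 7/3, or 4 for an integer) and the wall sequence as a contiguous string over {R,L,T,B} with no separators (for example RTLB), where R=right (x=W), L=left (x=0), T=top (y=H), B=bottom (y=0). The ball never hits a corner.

1. t=2 → L at (0,7); v=(1,1)
2. t=2 → T at (2,9); v=(1,-1)
3. t=7 → R at (9,2); v=(-1,-1)
4. t=2 → B at (7,0); v=(-1,1)
5. t=7 → L at (0,7); v=(1,1)

Final position: (0,7)
Wall sequence: LTRBL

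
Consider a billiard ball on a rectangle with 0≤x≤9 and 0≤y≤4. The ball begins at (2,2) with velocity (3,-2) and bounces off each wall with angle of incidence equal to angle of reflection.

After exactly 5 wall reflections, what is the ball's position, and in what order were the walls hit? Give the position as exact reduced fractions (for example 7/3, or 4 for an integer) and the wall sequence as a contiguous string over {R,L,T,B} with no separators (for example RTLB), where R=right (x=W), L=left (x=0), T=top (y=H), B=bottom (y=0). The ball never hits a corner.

Final position: (0,2/3)
Wall sequence: BRTBL

1. t=1 → B at (5,0); v=(3,2)
2. t=4/3 → R at (9,8/3); v=(-3,2)
3. t=2/3 → T at (7,4); v=(-3,-2)
4. t=2 → B at (1,0); v=(-3,2)
5. t=1/3 → L at (0,2/3); v=(3,2)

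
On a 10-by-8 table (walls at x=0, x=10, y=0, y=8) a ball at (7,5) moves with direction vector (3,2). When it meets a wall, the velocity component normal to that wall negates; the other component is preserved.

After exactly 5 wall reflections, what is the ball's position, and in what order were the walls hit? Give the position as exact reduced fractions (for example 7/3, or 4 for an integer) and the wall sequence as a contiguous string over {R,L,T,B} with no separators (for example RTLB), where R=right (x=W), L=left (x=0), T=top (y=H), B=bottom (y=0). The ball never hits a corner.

1. t=1 → R at (10,7); v=(-3,2)
2. t=1/2 → T at (17/2,8); v=(-3,-2)
3. t=17/6 → L at (0,7/3); v=(3,-2)
4. t=7/6 → B at (7/2,0); v=(3,2)
5. t=13/6 → R at (10,13/3); v=(-3,2)

Final position: (10,13/3)
Wall sequence: RTLBR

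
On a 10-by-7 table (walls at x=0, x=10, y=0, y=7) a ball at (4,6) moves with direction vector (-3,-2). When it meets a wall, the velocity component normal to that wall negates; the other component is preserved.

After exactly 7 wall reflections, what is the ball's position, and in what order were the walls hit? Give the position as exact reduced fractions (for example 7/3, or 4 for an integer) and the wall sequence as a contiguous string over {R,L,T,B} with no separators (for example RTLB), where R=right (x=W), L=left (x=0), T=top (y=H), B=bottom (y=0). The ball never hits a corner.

Final position: (10,8/3)
Wall sequence: LBRTLBR

1. t=4/3 → L at (0,10/3); v=(3,-2)
2. t=5/3 → B at (5,0); v=(3,2)
3. t=5/3 → R at (10,10/3); v=(-3,2)
4. t=11/6 → T at (9/2,7); v=(-3,-2)
5. t=3/2 → L at (0,4); v=(3,-2)
6. t=2 → B at (6,0); v=(3,2)
7. t=4/3 → R at (10,8/3); v=(-3,2)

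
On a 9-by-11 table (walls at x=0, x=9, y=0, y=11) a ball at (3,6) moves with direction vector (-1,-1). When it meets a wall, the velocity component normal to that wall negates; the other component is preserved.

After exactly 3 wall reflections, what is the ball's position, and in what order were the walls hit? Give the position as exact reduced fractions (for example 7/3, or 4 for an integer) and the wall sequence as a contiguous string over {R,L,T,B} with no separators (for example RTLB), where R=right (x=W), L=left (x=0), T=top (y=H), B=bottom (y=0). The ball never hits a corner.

1. t=3 → L at (0,3); v=(1,-1)
2. t=3 → B at (3,0); v=(1,1)
3. t=6 → R at (9,6); v=(-1,1)

Final position: (9,6)
Wall sequence: LBR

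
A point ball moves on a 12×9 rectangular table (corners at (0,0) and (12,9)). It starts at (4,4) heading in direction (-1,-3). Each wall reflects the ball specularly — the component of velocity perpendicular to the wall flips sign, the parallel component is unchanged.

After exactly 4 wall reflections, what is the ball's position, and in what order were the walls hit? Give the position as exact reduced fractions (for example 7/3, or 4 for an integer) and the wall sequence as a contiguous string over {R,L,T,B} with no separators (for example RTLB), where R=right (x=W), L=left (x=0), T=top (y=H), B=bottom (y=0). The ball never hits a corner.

1. t=4/3 → B at (8/3,0); v=(-1,3)
2. t=8/3 → L at (0,8); v=(1,3)
3. t=1/3 → T at (1/3,9); v=(1,-3)
4. t=3 → B at (10/3,0); v=(1,3)

Final position: (10/3,0)
Wall sequence: BLTB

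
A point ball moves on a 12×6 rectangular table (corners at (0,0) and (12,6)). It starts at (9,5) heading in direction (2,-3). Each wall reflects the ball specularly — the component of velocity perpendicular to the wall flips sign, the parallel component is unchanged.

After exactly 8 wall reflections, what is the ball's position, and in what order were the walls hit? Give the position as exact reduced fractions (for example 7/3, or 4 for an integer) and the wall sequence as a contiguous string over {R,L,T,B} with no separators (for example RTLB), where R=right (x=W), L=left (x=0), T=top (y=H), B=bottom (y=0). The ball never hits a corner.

1. t=3/2 → R at (12,1/2); v=(-2,-3)
2. t=1/6 → B at (35/3,0); v=(-2,3)
3. t=2 → T at (23/3,6); v=(-2,-3)
4. t=2 → B at (11/3,0); v=(-2,3)
5. t=11/6 → L at (0,11/2); v=(2,3)
6. t=1/6 → T at (1/3,6); v=(2,-3)
7. t=2 → B at (13/3,0); v=(2,3)
8. t=2 → T at (25/3,6); v=(2,-3)

Final position: (25/3,6)
Wall sequence: RBTBLTBT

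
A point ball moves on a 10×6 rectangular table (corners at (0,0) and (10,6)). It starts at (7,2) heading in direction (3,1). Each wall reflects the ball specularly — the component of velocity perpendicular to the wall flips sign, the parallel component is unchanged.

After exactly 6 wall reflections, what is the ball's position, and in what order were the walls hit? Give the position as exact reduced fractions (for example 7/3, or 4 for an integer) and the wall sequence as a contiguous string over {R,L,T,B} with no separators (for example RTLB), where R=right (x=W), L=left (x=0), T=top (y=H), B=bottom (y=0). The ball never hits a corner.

1. t=1 → R at (10,3); v=(-3,1)
2. t=3 → T at (1,6); v=(-3,-1)
3. t=1/3 → L at (0,17/3); v=(3,-1)
4. t=10/3 → R at (10,7/3); v=(-3,-1)
5. t=7/3 → B at (3,0); v=(-3,1)
6. t=1 → L at (0,1); v=(3,1)

Final position: (0,1)
Wall sequence: RTLRBL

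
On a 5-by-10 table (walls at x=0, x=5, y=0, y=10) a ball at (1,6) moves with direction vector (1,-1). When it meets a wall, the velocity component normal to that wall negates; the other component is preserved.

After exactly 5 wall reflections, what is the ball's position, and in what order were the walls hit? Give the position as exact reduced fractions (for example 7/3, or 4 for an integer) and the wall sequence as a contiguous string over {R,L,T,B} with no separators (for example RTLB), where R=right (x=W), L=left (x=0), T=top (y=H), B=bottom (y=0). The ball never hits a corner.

Final position: (3,10)
Wall sequence: RBLRT

1. t=4 → R at (5,2); v=(-1,-1)
2. t=2 → B at (3,0); v=(-1,1)
3. t=3 → L at (0,3); v=(1,1)
4. t=5 → R at (5,8); v=(-1,1)
5. t=2 → T at (3,10); v=(-1,-1)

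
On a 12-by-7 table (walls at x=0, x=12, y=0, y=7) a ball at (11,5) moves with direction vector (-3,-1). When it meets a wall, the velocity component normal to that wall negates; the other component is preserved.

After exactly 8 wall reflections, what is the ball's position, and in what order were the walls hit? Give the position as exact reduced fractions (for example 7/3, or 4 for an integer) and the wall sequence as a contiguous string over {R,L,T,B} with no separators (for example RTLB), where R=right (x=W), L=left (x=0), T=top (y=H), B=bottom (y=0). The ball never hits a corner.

Final position: (0,2/3)
Wall sequence: LBRLTRBL

1. t=11/3 → L at (0,4/3); v=(3,-1)
2. t=4/3 → B at (4,0); v=(3,1)
3. t=8/3 → R at (12,8/3); v=(-3,1)
4. t=4 → L at (0,20/3); v=(3,1)
5. t=1/3 → T at (1,7); v=(3,-1)
6. t=11/3 → R at (12,10/3); v=(-3,-1)
7. t=10/3 → B at (2,0); v=(-3,1)
8. t=2/3 → L at (0,2/3); v=(3,1)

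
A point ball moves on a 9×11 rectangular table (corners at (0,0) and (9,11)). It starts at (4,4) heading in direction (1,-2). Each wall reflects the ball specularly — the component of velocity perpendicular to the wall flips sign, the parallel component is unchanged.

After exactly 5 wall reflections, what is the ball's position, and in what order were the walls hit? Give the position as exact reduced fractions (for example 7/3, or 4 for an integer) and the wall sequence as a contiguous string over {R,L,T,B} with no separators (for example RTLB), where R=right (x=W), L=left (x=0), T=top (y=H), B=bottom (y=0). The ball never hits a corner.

Final position: (0,2)
Wall sequence: BRTBL

1. t=2 → B at (6,0); v=(1,2)
2. t=3 → R at (9,6); v=(-1,2)
3. t=5/2 → T at (13/2,11); v=(-1,-2)
4. t=11/2 → B at (1,0); v=(-1,2)
5. t=1 → L at (0,2); v=(1,2)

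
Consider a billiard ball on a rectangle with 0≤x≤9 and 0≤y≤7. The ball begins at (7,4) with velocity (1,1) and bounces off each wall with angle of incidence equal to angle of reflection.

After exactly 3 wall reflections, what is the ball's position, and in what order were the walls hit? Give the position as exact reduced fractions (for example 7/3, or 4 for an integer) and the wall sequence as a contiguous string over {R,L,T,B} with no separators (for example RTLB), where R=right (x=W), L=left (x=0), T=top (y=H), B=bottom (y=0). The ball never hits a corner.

Final position: (1,0)
Wall sequence: RTB

1. t=2 → R at (9,6); v=(-1,1)
2. t=1 → T at (8,7); v=(-1,-1)
3. t=7 → B at (1,0); v=(-1,1)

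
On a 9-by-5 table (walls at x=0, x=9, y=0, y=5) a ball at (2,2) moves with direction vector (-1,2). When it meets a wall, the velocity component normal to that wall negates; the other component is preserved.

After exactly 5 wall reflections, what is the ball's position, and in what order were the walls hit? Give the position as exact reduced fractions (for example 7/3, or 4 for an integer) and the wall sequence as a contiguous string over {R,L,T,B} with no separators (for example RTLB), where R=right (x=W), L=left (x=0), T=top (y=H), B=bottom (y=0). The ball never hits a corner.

1. t=3/2 → T at (1/2,5); v=(-1,-2)
2. t=1/2 → L at (0,4); v=(1,-2)
3. t=2 → B at (2,0); v=(1,2)
4. t=5/2 → T at (9/2,5); v=(1,-2)
5. t=5/2 → B at (7,0); v=(1,2)

Final position: (7,0)
Wall sequence: TLBTB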